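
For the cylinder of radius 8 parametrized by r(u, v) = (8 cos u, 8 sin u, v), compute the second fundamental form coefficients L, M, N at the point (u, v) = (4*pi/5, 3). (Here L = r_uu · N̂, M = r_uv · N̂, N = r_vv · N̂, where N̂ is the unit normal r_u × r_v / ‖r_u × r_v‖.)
L = -8;  M = 0;  N = 0

Compute the unit normal N̂(u, v) = (cos(u), sin(u), 0), and the second partials r_uu, r_uv, r_vv. Take dot products:
  L(u, v) = r_uu · N̂ = -8,
  M(u, v) = r_uv · N̂ = 0,
  N(u, v) = r_vv · N̂ = 0.
Evaluating at (u, v) = (4*pi/5, 3):
  L = -8, M = 0, N = 0.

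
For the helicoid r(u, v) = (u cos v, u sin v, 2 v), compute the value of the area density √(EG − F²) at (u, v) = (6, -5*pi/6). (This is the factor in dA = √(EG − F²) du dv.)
√(EG − F²)|_{(6, -5*pi/6)} = 2*sqrt(10)

E = 1, F = 0, G = u^2 + 4, so EG − F² = u^2 + 4. Taking the positive square root: √(EG − F²) = sqrt(u^2 + 4). At (u, v) = (6, -5*pi/6): 2*sqrt(10).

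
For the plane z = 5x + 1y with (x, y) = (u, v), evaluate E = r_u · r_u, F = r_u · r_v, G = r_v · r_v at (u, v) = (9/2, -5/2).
E = 26;  F = 5;  G = 2

Partials: r_u = (1, 0, 5), r_v = (0, 1, 1). As functions of (u, v):
  E = r_u · r_u = 26,
  F = r_u · r_v = 5,
  G = r_v · r_v = 2.
Evaluating at (u, v) = (9/2, -5/2): E = 26, F = 5, G = 2.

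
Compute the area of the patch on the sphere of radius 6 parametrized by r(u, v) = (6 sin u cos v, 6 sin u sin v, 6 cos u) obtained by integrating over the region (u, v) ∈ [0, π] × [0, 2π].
Area = 144*pi

Area = ∫∫ √(EG − F²) du dv with √(EG − F²) = 36*Abs(sin(u)). Integrating over [0, π] × [0, 2π] gives 144*pi.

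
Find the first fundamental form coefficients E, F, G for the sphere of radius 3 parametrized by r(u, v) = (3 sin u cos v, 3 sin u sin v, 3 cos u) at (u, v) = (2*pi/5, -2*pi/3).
E = 9;  F = 0;  G = 9*sqrt(5)/8 + 45/8

Partials: r_u = (3*cos(u)*cos(v), 3*sin(v)*cos(u), -3*sin(u)), r_v = (-3*sin(u)*sin(v), 3*sin(u)*cos(v), 0). As functions of (u, v):
  E = r_u · r_u = 9,
  F = r_u · r_v = 0,
  G = r_v · r_v = 9*sin(u)^2.
Evaluating at (u, v) = (2*pi/5, -2*pi/3): E = 9, F = 0, G = 9*sqrt(5)/8 + 45/8.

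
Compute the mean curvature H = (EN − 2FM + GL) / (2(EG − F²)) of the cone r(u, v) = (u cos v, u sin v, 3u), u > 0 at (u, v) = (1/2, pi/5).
H = 3*sqrt(10)/10

With E = 10, F = 0, G = u^2, L = 0, M = 0, N = 3*sqrt(10)*u^2/(10*Abs(u)), assemble
  H = (EN − 2FM + GL) / (2(EG − F²)) = 3*sqrt(10)/(20*Abs(u)).
At (u, v) = (1/2, pi/5): H = 3*sqrt(10)/10.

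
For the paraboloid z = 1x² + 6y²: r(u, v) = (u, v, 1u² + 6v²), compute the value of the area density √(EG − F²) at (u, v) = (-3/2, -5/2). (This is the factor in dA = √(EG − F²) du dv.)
√(EG − F²)|_{(-3/2, -5/2)} = sqrt(910)

E = 4*u^2 + 1, F = 24*u*v, G = 144*v^2 + 1, so EG − F² = 4*u^2 + 144*v^2 + 1. Taking the positive square root: √(EG − F²) = sqrt(4*u^2 + 144*v^2 + 1). At (u, v) = (-3/2, -5/2): sqrt(910).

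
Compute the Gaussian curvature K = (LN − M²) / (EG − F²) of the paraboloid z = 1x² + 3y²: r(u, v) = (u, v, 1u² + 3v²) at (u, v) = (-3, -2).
K = 12/32761

Coefficients of the first fundamental form: E = 4*u^2 + 1, F = 12*u*v, G = 36*v^2 + 1.
Coefficients of the second fundamental form: L = 2/sqrt(4*u^2 + 36*v^2 + 1), M = 0, N = 6/sqrt(4*u^2 + 36*v^2 + 1).
Assemble K = (LN − M²)/(EG − F²) = 12/(16*u^4 + 288*u^2*v^2 + 8*u^2 + 1296*v^4 + 72*v^2 + 1). At (u, v) = (-3, -2): K = 12/32761.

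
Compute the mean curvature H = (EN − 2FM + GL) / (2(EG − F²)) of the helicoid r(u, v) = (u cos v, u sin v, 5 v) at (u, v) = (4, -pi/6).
H = 0

With E = 1, F = 0, G = u^2 + 25, L = 0, M = -5/sqrt(u^2 + 25), N = 0, assemble
  H = (EN − 2FM + GL) / (2(EG − F²)) = 0.
At (u, v) = (4, -pi/6): H = 0.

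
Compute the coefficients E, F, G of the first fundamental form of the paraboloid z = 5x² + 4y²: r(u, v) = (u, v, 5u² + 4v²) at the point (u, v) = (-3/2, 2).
E = 226;  F = -240;  G = 257

Partials: r_u = (1, 0, 10*u), r_v = (0, 1, 8*v). As functions of (u, v):
  E = r_u · r_u = 100*u^2 + 1,
  F = r_u · r_v = 80*u*v,
  G = r_v · r_v = 64*v^2 + 1.
Evaluating at (u, v) = (-3/2, 2): E = 226, F = -240, G = 257.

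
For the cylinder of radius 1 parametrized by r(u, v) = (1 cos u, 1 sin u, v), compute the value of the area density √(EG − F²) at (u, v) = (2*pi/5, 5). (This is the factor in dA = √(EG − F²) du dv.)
√(EG − F²)|_{(2*pi/5, 5)} = 1

E = 1, F = 0, G = 1, so EG − F² = 1. Taking the positive square root: √(EG − F²) = 1. At (u, v) = (2*pi/5, 5): 1.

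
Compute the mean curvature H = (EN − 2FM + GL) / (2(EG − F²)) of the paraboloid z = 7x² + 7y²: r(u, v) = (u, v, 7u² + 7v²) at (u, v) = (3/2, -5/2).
H = 11676*sqrt(1667)/2778889

With E = 196*u^2 + 1, F = 196*u*v, G = 196*v^2 + 1, L = 14/sqrt(196*u^2 + 196*v^2 + 1), M = 0, N = 14/sqrt(196*u^2 + 196*v^2 + 1), assemble
  H = (EN − 2FM + GL) / (2(EG − F²)) = 14*(98*u^2 + 98*v^2 + 1)/(196*u^2 + 196*v^2 + 1)^(3/2).
At (u, v) = (3/2, -5/2): H = 11676*sqrt(1667)/2778889.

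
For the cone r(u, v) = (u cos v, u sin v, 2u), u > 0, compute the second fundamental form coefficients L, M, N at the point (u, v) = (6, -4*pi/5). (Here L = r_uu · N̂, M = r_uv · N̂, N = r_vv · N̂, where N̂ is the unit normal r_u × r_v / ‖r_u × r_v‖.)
L = 0;  M = 0;  N = 12*sqrt(5)/5

Compute the unit normal N̂(u, v) = (-2*sqrt(5)*u*cos(v)/(5*Abs(u)), -2*sqrt(5)*u*sin(v)/(5*Abs(u)), sqrt(5)*u/(5*Abs(u))), and the second partials r_uu, r_uv, r_vv. Take dot products:
  L(u, v) = r_uu · N̂ = 0,
  M(u, v) = r_uv · N̂ = 0,
  N(u, v) = r_vv · N̂ = 2*sqrt(5)*u^2/(5*Abs(u)).
Evaluating at (u, v) = (6, -4*pi/5):
  L = 0, M = 0, N = 12*sqrt(5)/5.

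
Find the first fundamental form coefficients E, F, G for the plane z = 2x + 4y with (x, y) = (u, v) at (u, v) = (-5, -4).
E = 5;  F = 8;  G = 17

Partials: r_u = (1, 0, 2), r_v = (0, 1, 4). As functions of (u, v):
  E = r_u · r_u = 5,
  F = r_u · r_v = 8,
  G = r_v · r_v = 17.
Evaluating at (u, v) = (-5, -4): E = 5, F = 8, G = 17.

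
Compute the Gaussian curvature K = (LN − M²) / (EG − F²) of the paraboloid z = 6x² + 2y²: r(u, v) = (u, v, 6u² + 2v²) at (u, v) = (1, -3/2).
K = 48/32761

Coefficients of the first fundamental form: E = 144*u^2 + 1, F = 48*u*v, G = 16*v^2 + 1.
Coefficients of the second fundamental form: L = 12/sqrt(144*u^2 + 16*v^2 + 1), M = 0, N = 4/sqrt(144*u^2 + 16*v^2 + 1).
Assemble K = (LN − M²)/(EG − F²) = 48/(20736*u^4 + 4608*u^2*v^2 + 288*u^2 + 256*v^4 + 32*v^2 + 1). At (u, v) = (1, -3/2): K = 48/32761.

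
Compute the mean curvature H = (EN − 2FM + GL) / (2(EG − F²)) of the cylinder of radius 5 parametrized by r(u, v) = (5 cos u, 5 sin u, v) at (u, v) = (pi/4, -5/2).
H = -1/10

With E = 25, F = 0, G = 1, L = -5, M = 0, N = 0, assemble
  H = (EN − 2FM + GL) / (2(EG − F²)) = -1/10.
At (u, v) = (pi/4, -5/2): H = -1/10.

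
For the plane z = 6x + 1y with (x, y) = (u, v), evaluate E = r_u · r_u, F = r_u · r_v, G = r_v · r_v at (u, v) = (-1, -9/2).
E = 37;  F = 6;  G = 2

Partials: r_u = (1, 0, 6), r_v = (0, 1, 1). As functions of (u, v):
  E = r_u · r_u = 37,
  F = r_u · r_v = 6,
  G = r_v · r_v = 2.
Evaluating at (u, v) = (-1, -9/2): E = 37, F = 6, G = 2.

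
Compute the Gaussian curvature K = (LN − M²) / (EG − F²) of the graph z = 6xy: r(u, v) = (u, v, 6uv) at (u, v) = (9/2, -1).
K = -9/146689

Coefficients of the first fundamental form: E = 36*v^2 + 1, F = 36*u*v, G = 36*u^2 + 1.
Coefficients of the second fundamental form: L = 0, M = 6/sqrt(36*u^2 + 36*v^2 + 1), N = 0.
Assemble K = (LN − M²)/(EG − F²) = -36/(1296*u^4 + 2592*u^2*v^2 + 72*u^2 + 1296*v^4 + 72*v^2 + 1). At (u, v) = (9/2, -1): K = -9/146689.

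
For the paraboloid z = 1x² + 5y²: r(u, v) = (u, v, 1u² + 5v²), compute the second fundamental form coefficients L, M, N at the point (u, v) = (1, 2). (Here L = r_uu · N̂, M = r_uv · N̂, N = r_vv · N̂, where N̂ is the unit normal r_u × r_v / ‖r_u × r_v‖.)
L = 2*sqrt(5)/45;  M = 0;  N = 2*sqrt(5)/9

Compute the unit normal N̂(u, v) = (-2*u/sqrt(4*u^2 + 100*v^2 + 1), -10*v/sqrt(4*u^2 + 100*v^2 + 1), 1/sqrt(4*u^2 + 100*v^2 + 1)), and the second partials r_uu, r_uv, r_vv. Take dot products:
  L(u, v) = r_uu · N̂ = 2/sqrt(4*u^2 + 100*v^2 + 1),
  M(u, v) = r_uv · N̂ = 0,
  N(u, v) = r_vv · N̂ = 10/sqrt(4*u^2 + 100*v^2 + 1).
Evaluating at (u, v) = (1, 2):
  L = 2*sqrt(5)/45, M = 0, N = 2*sqrt(5)/9.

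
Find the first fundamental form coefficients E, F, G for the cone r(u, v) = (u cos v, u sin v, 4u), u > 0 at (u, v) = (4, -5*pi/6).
E = 17;  F = 0;  G = 16

Partials: r_u = (cos(v), sin(v), 4), r_v = (-u*sin(v), u*cos(v), 0). As functions of (u, v):
  E = r_u · r_u = 17,
  F = r_u · r_v = 0,
  G = r_v · r_v = u^2.
Evaluating at (u, v) = (4, -5*pi/6): E = 17, F = 0, G = 16.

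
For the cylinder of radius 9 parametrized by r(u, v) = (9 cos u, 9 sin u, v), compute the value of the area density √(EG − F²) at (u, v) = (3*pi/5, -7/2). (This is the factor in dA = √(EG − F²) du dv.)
√(EG − F²)|_{(3*pi/5, -7/2)} = 9

E = 81, F = 0, G = 1, so EG − F² = 81. Taking the positive square root: √(EG − F²) = 9. At (u, v) = (3*pi/5, -7/2): 9.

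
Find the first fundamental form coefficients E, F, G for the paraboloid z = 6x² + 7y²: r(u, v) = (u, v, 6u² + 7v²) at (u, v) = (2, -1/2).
E = 577;  F = -168;  G = 50

Partials: r_u = (1, 0, 12*u), r_v = (0, 1, 14*v). As functions of (u, v):
  E = r_u · r_u = 144*u^2 + 1,
  F = r_u · r_v = 168*u*v,
  G = r_v · r_v = 196*v^2 + 1.
Evaluating at (u, v) = (2, -1/2): E = 577, F = -168, G = 50.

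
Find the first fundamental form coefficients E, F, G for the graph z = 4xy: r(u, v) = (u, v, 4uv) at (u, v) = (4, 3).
E = 145;  F = 192;  G = 257

Partials: r_u = (1, 0, 4*v), r_v = (0, 1, 4*u). As functions of (u, v):
  E = r_u · r_u = 16*v^2 + 1,
  F = r_u · r_v = 16*u*v,
  G = r_v · r_v = 16*u^2 + 1.
Evaluating at (u, v) = (4, 3): E = 145, F = 192, G = 257.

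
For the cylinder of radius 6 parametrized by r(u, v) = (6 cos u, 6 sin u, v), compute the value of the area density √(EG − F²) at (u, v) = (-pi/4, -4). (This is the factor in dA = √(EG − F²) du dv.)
√(EG − F²)|_{(-pi/4, -4)} = 6

E = 36, F = 0, G = 1, so EG − F² = 36. Taking the positive square root: √(EG − F²) = 6. At (u, v) = (-pi/4, -4): 6.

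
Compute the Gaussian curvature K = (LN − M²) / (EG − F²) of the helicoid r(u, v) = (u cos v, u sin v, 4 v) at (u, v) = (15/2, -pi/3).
K = -256/83521

Coefficients of the first fundamental form: E = 1, F = 0, G = u^2 + 16.
Coefficients of the second fundamental form: L = 0, M = -4/sqrt(u^2 + 16), N = 0.
Assemble K = (LN − M²)/(EG − F²) = -16/(u^2 + 16)^2. At (u, v) = (15/2, -pi/3): K = -256/83521.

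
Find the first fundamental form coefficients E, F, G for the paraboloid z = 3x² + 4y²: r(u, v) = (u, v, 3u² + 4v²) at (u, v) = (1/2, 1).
E = 10;  F = 24;  G = 65

Partials: r_u = (1, 0, 6*u), r_v = (0, 1, 8*v). As functions of (u, v):
  E = r_u · r_u = 36*u^2 + 1,
  F = r_u · r_v = 48*u*v,
  G = r_v · r_v = 64*v^2 + 1.
Evaluating at (u, v) = (1/2, 1): E = 10, F = 24, G = 65.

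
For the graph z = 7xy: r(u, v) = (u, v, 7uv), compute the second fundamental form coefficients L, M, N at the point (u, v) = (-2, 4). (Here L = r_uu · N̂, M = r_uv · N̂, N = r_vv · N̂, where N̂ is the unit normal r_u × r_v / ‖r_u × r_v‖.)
L = 0;  M = 7*sqrt(109)/327;  N = 0

Compute the unit normal N̂(u, v) = (-7*v/sqrt(49*u^2 + 49*v^2 + 1), -7*u/sqrt(49*u^2 + 49*v^2 + 1), 1/sqrt(49*u^2 + 49*v^2 + 1)), and the second partials r_uu, r_uv, r_vv. Take dot products:
  L(u, v) = r_uu · N̂ = 0,
  M(u, v) = r_uv · N̂ = 7/sqrt(49*u^2 + 49*v^2 + 1),
  N(u, v) = r_vv · N̂ = 0.
Evaluating at (u, v) = (-2, 4):
  L = 0, M = 7*sqrt(109)/327, N = 0.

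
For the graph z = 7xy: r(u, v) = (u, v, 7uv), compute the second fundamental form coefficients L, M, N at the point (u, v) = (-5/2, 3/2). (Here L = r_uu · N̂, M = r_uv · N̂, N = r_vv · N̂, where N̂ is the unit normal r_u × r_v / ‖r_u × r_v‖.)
L = 0;  M = 7*sqrt(1670)/835;  N = 0

Compute the unit normal N̂(u, v) = (-7*v/sqrt(49*u^2 + 49*v^2 + 1), -7*u/sqrt(49*u^2 + 49*v^2 + 1), 1/sqrt(49*u^2 + 49*v^2 + 1)), and the second partials r_uu, r_uv, r_vv. Take dot products:
  L(u, v) = r_uu · N̂ = 0,
  M(u, v) = r_uv · N̂ = 7/sqrt(49*u^2 + 49*v^2 + 1),
  N(u, v) = r_vv · N̂ = 0.
Evaluating at (u, v) = (-5/2, 3/2):
  L = 0, M = 7*sqrt(1670)/835, N = 0.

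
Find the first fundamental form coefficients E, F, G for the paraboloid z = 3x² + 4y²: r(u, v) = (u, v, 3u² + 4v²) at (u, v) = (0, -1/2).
E = 1;  F = 0;  G = 17

Partials: r_u = (1, 0, 6*u), r_v = (0, 1, 8*v). As functions of (u, v):
  E = r_u · r_u = 36*u^2 + 1,
  F = r_u · r_v = 48*u*v,
  G = r_v · r_v = 64*v^2 + 1.
Evaluating at (u, v) = (0, -1/2): E = 1, F = 0, G = 17.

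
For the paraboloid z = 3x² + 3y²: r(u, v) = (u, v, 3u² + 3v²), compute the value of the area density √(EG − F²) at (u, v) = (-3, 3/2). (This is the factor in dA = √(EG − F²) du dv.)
√(EG − F²)|_{(-3, 3/2)} = sqrt(406)

E = 36*u^2 + 1, F = 36*u*v, G = 36*v^2 + 1, so EG − F² = 36*u^2 + 36*v^2 + 1. Taking the positive square root: √(EG − F²) = sqrt(36*u^2 + 36*v^2 + 1). At (u, v) = (-3, 3/2): sqrt(406).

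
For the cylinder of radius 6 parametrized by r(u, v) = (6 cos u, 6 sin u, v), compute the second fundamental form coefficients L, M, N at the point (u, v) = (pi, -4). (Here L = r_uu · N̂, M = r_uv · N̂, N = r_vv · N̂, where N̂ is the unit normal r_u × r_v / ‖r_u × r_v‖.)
L = -6;  M = 0;  N = 0

Compute the unit normal N̂(u, v) = (cos(u), sin(u), 0), and the second partials r_uu, r_uv, r_vv. Take dot products:
  L(u, v) = r_uu · N̂ = -6,
  M(u, v) = r_uv · N̂ = 0,
  N(u, v) = r_vv · N̂ = 0.
Evaluating at (u, v) = (pi, -4):
  L = -6, M = 0, N = 0.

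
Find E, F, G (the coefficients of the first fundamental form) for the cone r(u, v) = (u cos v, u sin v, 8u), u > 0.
E = 65;  F = 0;  G = u^2

Compute partials: r_u = (cos(v), sin(v), 8), r_v = (-u*sin(v), u*cos(v), 0). Then
  E = r_u · r_u = 65,
  F = r_u · r_v = 0,
  G = r_v · r_v = u^2.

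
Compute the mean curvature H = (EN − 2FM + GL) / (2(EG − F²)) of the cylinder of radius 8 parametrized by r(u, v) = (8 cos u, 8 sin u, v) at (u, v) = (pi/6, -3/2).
H = -1/16

With E = 64, F = 0, G = 1, L = -8, M = 0, N = 0, assemble
  H = (EN − 2FM + GL) / (2(EG − F²)) = -1/16.
At (u, v) = (pi/6, -3/2): H = -1/16.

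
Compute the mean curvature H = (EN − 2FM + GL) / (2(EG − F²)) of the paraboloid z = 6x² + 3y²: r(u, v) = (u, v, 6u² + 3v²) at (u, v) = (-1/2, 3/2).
H = 603*sqrt(118)/13924

With E = 144*u^2 + 1, F = 72*u*v, G = 36*v^2 + 1, L = 12/sqrt(144*u^2 + 36*v^2 + 1), M = 0, N = 6/sqrt(144*u^2 + 36*v^2 + 1), assemble
  H = (EN − 2FM + GL) / (2(EG − F²)) = 9*(48*u^2 + 24*v^2 + 1)/(144*u^2 + 36*v^2 + 1)^(3/2).
At (u, v) = (-1/2, 3/2): H = 603*sqrt(118)/13924.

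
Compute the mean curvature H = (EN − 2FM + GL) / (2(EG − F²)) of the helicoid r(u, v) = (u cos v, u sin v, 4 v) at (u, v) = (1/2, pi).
H = 0

With E = 1, F = 0, G = u^2 + 16, L = 0, M = -4/sqrt(u^2 + 16), N = 0, assemble
  H = (EN − 2FM + GL) / (2(EG − F²)) = 0.
At (u, v) = (1/2, pi): H = 0.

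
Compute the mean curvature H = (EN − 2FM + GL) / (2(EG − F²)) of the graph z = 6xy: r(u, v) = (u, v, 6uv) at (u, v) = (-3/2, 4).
H = 324*sqrt(658)/108241

With E = 36*v^2 + 1, F = 36*u*v, G = 36*u^2 + 1, L = 0, M = 6/sqrt(36*u^2 + 36*v^2 + 1), N = 0, assemble
  H = (EN − 2FM + GL) / (2(EG − F²)) = -216*u*v/(36*u^2 + 36*v^2 + 1)^(3/2).
At (u, v) = (-3/2, 4): H = 324*sqrt(658)/108241.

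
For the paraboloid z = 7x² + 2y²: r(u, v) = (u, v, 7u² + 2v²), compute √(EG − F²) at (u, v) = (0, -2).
√(EG − F²)|_{(0, -2)} = sqrt(65)

E = 196*u^2 + 1, F = 56*u*v, G = 16*v^2 + 1; EG − F² = 196*u^2 + 16*v^2 + 1; √(EG − F²) = sqrt(196*u^2 + 16*v^2 + 1). At the given point: sqrt(65).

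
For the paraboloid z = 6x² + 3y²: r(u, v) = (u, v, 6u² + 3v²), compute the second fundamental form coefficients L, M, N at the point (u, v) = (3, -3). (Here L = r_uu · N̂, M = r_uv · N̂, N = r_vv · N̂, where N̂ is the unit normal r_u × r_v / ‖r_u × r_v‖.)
L = 12*sqrt(1621)/1621;  M = 0;  N = 6*sqrt(1621)/1621

Compute the unit normal N̂(u, v) = (-12*u/sqrt(144*u^2 + 36*v^2 + 1), -6*v/sqrt(144*u^2 + 36*v^2 + 1), 1/sqrt(144*u^2 + 36*v^2 + 1)), and the second partials r_uu, r_uv, r_vv. Take dot products:
  L(u, v) = r_uu · N̂ = 12/sqrt(144*u^2 + 36*v^2 + 1),
  M(u, v) = r_uv · N̂ = 0,
  N(u, v) = r_vv · N̂ = 6/sqrt(144*u^2 + 36*v^2 + 1).
Evaluating at (u, v) = (3, -3):
  L = 12*sqrt(1621)/1621, M = 0, N = 6*sqrt(1621)/1621.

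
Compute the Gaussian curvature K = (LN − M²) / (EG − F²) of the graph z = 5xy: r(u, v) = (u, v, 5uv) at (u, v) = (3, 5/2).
K = -400/2337841

Coefficients of the first fundamental form: E = 25*v^2 + 1, F = 25*u*v, G = 25*u^2 + 1.
Coefficients of the second fundamental form: L = 0, M = 5/sqrt(25*u^2 + 25*v^2 + 1), N = 0.
Assemble K = (LN − M²)/(EG − F²) = -25/(625*u^4 + 1250*u^2*v^2 + 50*u^2 + 625*v^4 + 50*v^2 + 1). At (u, v) = (3, 5/2): K = -400/2337841.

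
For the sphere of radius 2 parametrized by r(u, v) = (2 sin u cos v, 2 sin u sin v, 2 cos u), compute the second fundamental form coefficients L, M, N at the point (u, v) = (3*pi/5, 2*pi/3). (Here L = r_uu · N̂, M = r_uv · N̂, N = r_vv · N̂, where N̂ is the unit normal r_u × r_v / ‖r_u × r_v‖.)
L = -2;  M = 0;  N = -5/4 - sqrt(5)/4

Compute the unit normal N̂(u, v) = (sin(u)^2*cos(v)/Abs(sin(u)), sin(u)^2*sin(v)/Abs(sin(u)), sin(2*u)/(2*Abs(sin(u)))), and the second partials r_uu, r_uv, r_vv. Take dot products:
  L(u, v) = r_uu · N̂ = -2*sin(u)/Abs(sin(u)),
  M(u, v) = r_uv · N̂ = 0,
  N(u, v) = r_vv · N̂ = -2*sin(u)^3/Abs(sin(u)).
Evaluating at (u, v) = (3*pi/5, 2*pi/3):
  L = -2, M = 0, N = -5/4 - sqrt(5)/4.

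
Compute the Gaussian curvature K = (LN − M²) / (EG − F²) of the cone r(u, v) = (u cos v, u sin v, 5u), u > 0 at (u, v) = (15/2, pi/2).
K = 0

Coefficients of the first fundamental form: E = 26, F = 0, G = u^2.
Coefficients of the second fundamental form: L = 0, M = 0, N = 5*sqrt(26)*u^2/(26*Abs(u)).
Assemble K = (LN − M²)/(EG − F²) = 0. At (u, v) = (15/2, pi/2): K = 0.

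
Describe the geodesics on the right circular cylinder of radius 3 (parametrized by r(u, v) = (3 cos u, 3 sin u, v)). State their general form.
The cylinder is flat (K = 0) and locally isometric to the plane via the development (u, v) ↦ (3 u, v). Geodesics are the pre-images of straight lines: circles (v constant), vertical lines (u constant), and helices (v = c · u + d) for constants c, d.

A right cylinder has E = 3², F = 0, G = 1, so EG − F² = 3², and L = −3, M = N = 0, giving K = (LN − M²)/(EG − F²) = 0 everywhere. A flat surface is locally isometric to the Euclidean plane via the map (u, v) ↦ (3 u, v). Straight lines in the (x̃, ỹ) plane pull back to: (a) horizontal circles (v = const), (b) vertical generators (u = const), and (c) helices (3 u tan θ = v, i.e. v = c · u + d).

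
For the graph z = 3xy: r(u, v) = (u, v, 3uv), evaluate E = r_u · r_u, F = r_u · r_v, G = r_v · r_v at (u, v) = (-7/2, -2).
E = 37;  F = 63;  G = 445/4

Partials: r_u = (1, 0, 3*v), r_v = (0, 1, 3*u). As functions of (u, v):
  E = r_u · r_u = 9*v^2 + 1,
  F = r_u · r_v = 9*u*v,
  G = r_v · r_v = 9*u^2 + 1.
Evaluating at (u, v) = (-7/2, -2): E = 37, F = 63, G = 445/4.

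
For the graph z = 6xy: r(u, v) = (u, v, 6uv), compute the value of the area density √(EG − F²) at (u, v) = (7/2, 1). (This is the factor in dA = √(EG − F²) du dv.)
√(EG − F²)|_{(7/2, 1)} = sqrt(478)

E = 36*v^2 + 1, F = 36*u*v, G = 36*u^2 + 1, so EG − F² = 36*u^2 + 36*v^2 + 1. Taking the positive square root: √(EG − F²) = sqrt(36*u^2 + 36*v^2 + 1). At (u, v) = (7/2, 1): sqrt(478).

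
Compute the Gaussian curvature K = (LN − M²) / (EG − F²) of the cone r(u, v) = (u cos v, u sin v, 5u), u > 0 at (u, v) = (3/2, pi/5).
K = 0

Coefficients of the first fundamental form: E = 26, F = 0, G = u^2.
Coefficients of the second fundamental form: L = 0, M = 0, N = 5*sqrt(26)*u^2/(26*Abs(u)).
Assemble K = (LN − M²)/(EG − F²) = 0. At (u, v) = (3/2, pi/5): K = 0.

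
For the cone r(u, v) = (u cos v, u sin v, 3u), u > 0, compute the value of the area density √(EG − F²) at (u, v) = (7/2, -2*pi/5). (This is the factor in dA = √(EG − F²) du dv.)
√(EG − F²)|_{(7/2, -2*pi/5)} = 7*sqrt(10)/2

E = 10, F = 0, G = u^2, so EG − F² = 10*u^2. Taking the positive square root: √(EG − F²) = sqrt(10)*Abs(u). At (u, v) = (7/2, -2*pi/5): 7*sqrt(10)/2.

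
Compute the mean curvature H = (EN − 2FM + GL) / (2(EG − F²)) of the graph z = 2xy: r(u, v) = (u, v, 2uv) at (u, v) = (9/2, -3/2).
H = 54*sqrt(91)/8281

With E = 4*v^2 + 1, F = 4*u*v, G = 4*u^2 + 1, L = 0, M = 2/sqrt(4*u^2 + 4*v^2 + 1), N = 0, assemble
  H = (EN − 2FM + GL) / (2(EG − F²)) = -8*u*v/(4*u^2 + 4*v^2 + 1)^(3/2).
At (u, v) = (9/2, -3/2): H = 54*sqrt(91)/8281.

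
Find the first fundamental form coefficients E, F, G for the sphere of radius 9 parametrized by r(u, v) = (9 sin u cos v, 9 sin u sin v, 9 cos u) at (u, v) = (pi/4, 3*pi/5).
E = 81;  F = 0;  G = 81/2

Partials: r_u = (9*cos(u)*cos(v), 9*sin(v)*cos(u), -9*sin(u)), r_v = (-9*sin(u)*sin(v), 9*sin(u)*cos(v), 0). As functions of (u, v):
  E = r_u · r_u = 81,
  F = r_u · r_v = 0,
  G = r_v · r_v = 81*sin(u)^2.
Evaluating at (u, v) = (pi/4, 3*pi/5): E = 81, F = 0, G = 81/2.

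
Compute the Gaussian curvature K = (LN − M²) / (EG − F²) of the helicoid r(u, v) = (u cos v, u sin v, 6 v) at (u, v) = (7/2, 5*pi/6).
K = -576/37249

Coefficients of the first fundamental form: E = 1, F = 0, G = u^2 + 36.
Coefficients of the second fundamental form: L = 0, M = -6/sqrt(u^2 + 36), N = 0.
Assemble K = (LN − M²)/(EG − F²) = -36/(u^2 + 36)^2. At (u, v) = (7/2, 5*pi/6): K = -576/37249.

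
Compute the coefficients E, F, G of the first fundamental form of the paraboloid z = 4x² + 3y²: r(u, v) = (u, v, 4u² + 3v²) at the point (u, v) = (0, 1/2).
E = 1;  F = 0;  G = 10

Partials: r_u = (1, 0, 8*u), r_v = (0, 1, 6*v). As functions of (u, v):
  E = r_u · r_u = 64*u^2 + 1,
  F = r_u · r_v = 48*u*v,
  G = r_v · r_v = 36*v^2 + 1.
Evaluating at (u, v) = (0, 1/2): E = 1, F = 0, G = 10.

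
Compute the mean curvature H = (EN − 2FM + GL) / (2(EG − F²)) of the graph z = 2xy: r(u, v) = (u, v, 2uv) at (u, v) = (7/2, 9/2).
H = -126*sqrt(131)/17161

With E = 4*v^2 + 1, F = 4*u*v, G = 4*u^2 + 1, L = 0, M = 2/sqrt(4*u^2 + 4*v^2 + 1), N = 0, assemble
  H = (EN − 2FM + GL) / (2(EG − F²)) = -8*u*v/(4*u^2 + 4*v^2 + 1)^(3/2).
At (u, v) = (7/2, 9/2): H = -126*sqrt(131)/17161.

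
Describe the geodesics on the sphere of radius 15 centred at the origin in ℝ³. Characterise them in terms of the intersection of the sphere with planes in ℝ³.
Geodesics on the sphere of radius 15 are great circles — circles of radius 15 obtained as the intersection of the sphere with planes through the origin (the centre of the sphere).

A curve α(t) of nonzero constant speed on the sphere of radius 15 is a geodesic iff its acceleration α̈ is everywhere normal to the surface, i.e. parallel to the radial vector α(t). Then d/dt(α × α̇) = α̇ × α̇ + α × α̈ = 0, so α × α̇ is a constant vector n ≠ 0 and α(t) · n = 0 for all t: α lies in the plane through the origin with normal n. The intersection of that plane with the sphere is a circle of radius 15 (a great circle). Conversely, a great circle traversed at constant speed has centripetal acceleration pointing at the origin, hence normal to the sphere, so every great circle is a geodesic.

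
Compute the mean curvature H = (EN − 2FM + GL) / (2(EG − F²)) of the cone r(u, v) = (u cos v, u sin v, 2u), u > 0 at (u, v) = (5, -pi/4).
H = sqrt(5)/25

With E = 5, F = 0, G = u^2, L = 0, M = 0, N = 2*sqrt(5)*u^2/(5*Abs(u)), assemble
  H = (EN − 2FM + GL) / (2(EG − F²)) = sqrt(5)/(5*Abs(u)).
At (u, v) = (5, -pi/4): H = sqrt(5)/25.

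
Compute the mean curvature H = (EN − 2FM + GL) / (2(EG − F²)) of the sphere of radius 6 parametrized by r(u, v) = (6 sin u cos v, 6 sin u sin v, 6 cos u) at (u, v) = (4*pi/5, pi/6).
H = -1/6

With E = 36, F = 0, G = 36*sin(u)^2, L = -6*sin(u)/Abs(sin(u)), M = 0, N = -6*sin(u)^3/Abs(sin(u)), assemble
  H = (EN − 2FM + GL) / (2(EG − F²)) = -sin(u)/(6*Abs(sin(u))).
At (u, v) = (4*pi/5, pi/6): H = -1/6.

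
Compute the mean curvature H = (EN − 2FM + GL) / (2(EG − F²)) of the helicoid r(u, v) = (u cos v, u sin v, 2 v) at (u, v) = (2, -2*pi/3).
H = 0

With E = 1, F = 0, G = u^2 + 4, L = 0, M = -2/sqrt(u^2 + 4), N = 0, assemble
  H = (EN − 2FM + GL) / (2(EG − F²)) = 0.
At (u, v) = (2, -2*pi/3): H = 0.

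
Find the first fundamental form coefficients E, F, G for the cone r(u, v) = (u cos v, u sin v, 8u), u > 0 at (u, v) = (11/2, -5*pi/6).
E = 65;  F = 0;  G = 121/4

Partials: r_u = (cos(v), sin(v), 8), r_v = (-u*sin(v), u*cos(v), 0). As functions of (u, v):
  E = r_u · r_u = 65,
  F = r_u · r_v = 0,
  G = r_v · r_v = u^2.
Evaluating at (u, v) = (11/2, -5*pi/6): E = 65, F = 0, G = 121/4.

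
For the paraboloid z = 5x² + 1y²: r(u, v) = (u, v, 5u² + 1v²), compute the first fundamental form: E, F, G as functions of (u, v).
E = 100*u^2 + 1;  F = 20*u*v;  G = 4*v^2 + 1

Compute partials: r_u = (1, 0, 10*u), r_v = (0, 1, 2*v). Then
  E = r_u · r_u = 100*u^2 + 1,
  F = r_u · r_v = 20*u*v,
  G = r_v · r_v = 4*v^2 + 1.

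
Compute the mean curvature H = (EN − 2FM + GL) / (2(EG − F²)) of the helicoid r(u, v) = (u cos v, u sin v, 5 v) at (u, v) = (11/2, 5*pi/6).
H = 0

With E = 1, F = 0, G = u^2 + 25, L = 0, M = -5/sqrt(u^2 + 25), N = 0, assemble
  H = (EN − 2FM + GL) / (2(EG − F²)) = 0.
At (u, v) = (11/2, 5*pi/6): H = 0.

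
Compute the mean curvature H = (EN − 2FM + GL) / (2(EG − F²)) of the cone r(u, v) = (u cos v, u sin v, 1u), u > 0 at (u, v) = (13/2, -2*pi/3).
H = sqrt(2)/26

With E = 2, F = 0, G = u^2, L = 0, M = 0, N = sqrt(2)*u^2/(2*Abs(u)), assemble
  H = (EN − 2FM + GL) / (2(EG − F²)) = sqrt(2)/(4*Abs(u)).
At (u, v) = (13/2, -2*pi/3): H = sqrt(2)/26.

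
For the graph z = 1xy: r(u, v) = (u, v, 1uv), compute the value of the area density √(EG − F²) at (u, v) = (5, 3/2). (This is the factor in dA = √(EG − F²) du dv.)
√(EG − F²)|_{(5, 3/2)} = sqrt(113)/2

E = v^2 + 1, F = u*v, G = u^2 + 1, so EG − F² = u^2 + v^2 + 1. Taking the positive square root: √(EG − F²) = sqrt(u^2 + v^2 + 1). At (u, v) = (5, 3/2): sqrt(113)/2.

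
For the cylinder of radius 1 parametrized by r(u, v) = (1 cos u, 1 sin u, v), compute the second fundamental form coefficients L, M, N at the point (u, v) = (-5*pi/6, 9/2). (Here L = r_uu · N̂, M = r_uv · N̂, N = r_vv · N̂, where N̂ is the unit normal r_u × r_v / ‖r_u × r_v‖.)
L = -1;  M = 0;  N = 0

Compute the unit normal N̂(u, v) = (cos(u), sin(u), 0), and the second partials r_uu, r_uv, r_vv. Take dot products:
  L(u, v) = r_uu · N̂ = -1,
  M(u, v) = r_uv · N̂ = 0,
  N(u, v) = r_vv · N̂ = 0.
Evaluating at (u, v) = (-5*pi/6, 9/2):
  L = -1, M = 0, N = 0.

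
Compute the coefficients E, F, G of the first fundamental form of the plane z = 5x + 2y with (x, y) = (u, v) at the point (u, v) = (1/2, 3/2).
E = 26;  F = 10;  G = 5

Partials: r_u = (1, 0, 5), r_v = (0, 1, 2). As functions of (u, v):
  E = r_u · r_u = 26,
  F = r_u · r_v = 10,
  G = r_v · r_v = 5.
Evaluating at (u, v) = (1/2, 3/2): E = 26, F = 10, G = 5.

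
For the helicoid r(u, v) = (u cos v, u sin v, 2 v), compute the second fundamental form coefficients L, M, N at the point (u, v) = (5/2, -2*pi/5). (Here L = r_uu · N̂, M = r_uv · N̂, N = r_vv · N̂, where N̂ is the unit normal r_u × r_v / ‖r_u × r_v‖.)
L = 0;  M = -4*sqrt(41)/41;  N = 0

Compute the unit normal N̂(u, v) = (2*sin(v)/sqrt(u^2 + 4), -2*cos(v)/sqrt(u^2 + 4), u/sqrt(u^2 + 4)), and the second partials r_uu, r_uv, r_vv. Take dot products:
  L(u, v) = r_uu · N̂ = 0,
  M(u, v) = r_uv · N̂ = -2/sqrt(u^2 + 4),
  N(u, v) = r_vv · N̂ = 0.
Evaluating at (u, v) = (5/2, -2*pi/5):
  L = 0, M = -4*sqrt(41)/41, N = 0.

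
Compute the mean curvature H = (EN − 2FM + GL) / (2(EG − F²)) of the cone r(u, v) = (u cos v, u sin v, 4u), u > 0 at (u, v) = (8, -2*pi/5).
H = sqrt(17)/68

With E = 17, F = 0, G = u^2, L = 0, M = 0, N = 4*sqrt(17)*u^2/(17*Abs(u)), assemble
  H = (EN − 2FM + GL) / (2(EG − F²)) = 2*sqrt(17)/(17*Abs(u)).
At (u, v) = (8, -2*pi/5): H = sqrt(17)/68.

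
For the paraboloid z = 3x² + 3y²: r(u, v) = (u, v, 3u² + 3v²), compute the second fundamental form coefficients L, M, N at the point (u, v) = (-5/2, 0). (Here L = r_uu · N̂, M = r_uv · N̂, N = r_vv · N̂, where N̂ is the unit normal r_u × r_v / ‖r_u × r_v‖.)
L = 3*sqrt(226)/113;  M = 0;  N = 3*sqrt(226)/113

Compute the unit normal N̂(u, v) = (-6*u/sqrt(36*u^2 + 36*v^2 + 1), -6*v/sqrt(36*u^2 + 36*v^2 + 1), 1/sqrt(36*u^2 + 36*v^2 + 1)), and the second partials r_uu, r_uv, r_vv. Take dot products:
  L(u, v) = r_uu · N̂ = 6/sqrt(36*u^2 + 36*v^2 + 1),
  M(u, v) = r_uv · N̂ = 0,
  N(u, v) = r_vv · N̂ = 6/sqrt(36*u^2 + 36*v^2 + 1).
Evaluating at (u, v) = (-5/2, 0):
  L = 3*sqrt(226)/113, M = 0, N = 3*sqrt(226)/113.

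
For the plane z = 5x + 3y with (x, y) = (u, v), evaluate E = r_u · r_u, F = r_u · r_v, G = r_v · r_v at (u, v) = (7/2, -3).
E = 26;  F = 15;  G = 10

Partials: r_u = (1, 0, 5), r_v = (0, 1, 3). As functions of (u, v):
  E = r_u · r_u = 26,
  F = r_u · r_v = 15,
  G = r_v · r_v = 10.
Evaluating at (u, v) = (7/2, -3): E = 26, F = 15, G = 10.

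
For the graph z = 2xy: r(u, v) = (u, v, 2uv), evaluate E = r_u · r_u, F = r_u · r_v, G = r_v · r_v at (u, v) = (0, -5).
E = 101;  F = 0;  G = 1

Partials: r_u = (1, 0, 2*v), r_v = (0, 1, 2*u). As functions of (u, v):
  E = r_u · r_u = 4*v^2 + 1,
  F = r_u · r_v = 4*u*v,
  G = r_v · r_v = 4*u^2 + 1.
Evaluating at (u, v) = (0, -5): E = 101, F = 0, G = 1.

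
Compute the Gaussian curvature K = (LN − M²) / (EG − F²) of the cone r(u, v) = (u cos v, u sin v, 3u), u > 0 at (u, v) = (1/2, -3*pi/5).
K = 0

Coefficients of the first fundamental form: E = 10, F = 0, G = u^2.
Coefficients of the second fundamental form: L = 0, M = 0, N = 3*sqrt(10)*u^2/(10*Abs(u)).
Assemble K = (LN − M²)/(EG − F²) = 0. At (u, v) = (1/2, -3*pi/5): K = 0.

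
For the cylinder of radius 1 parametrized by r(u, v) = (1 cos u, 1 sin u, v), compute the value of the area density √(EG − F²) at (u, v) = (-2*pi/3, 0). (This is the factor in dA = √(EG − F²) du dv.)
√(EG − F²)|_{(-2*pi/3, 0)} = 1

E = 1, F = 0, G = 1, so EG − F² = 1. Taking the positive square root: √(EG − F²) = 1. At (u, v) = (-2*pi/3, 0): 1.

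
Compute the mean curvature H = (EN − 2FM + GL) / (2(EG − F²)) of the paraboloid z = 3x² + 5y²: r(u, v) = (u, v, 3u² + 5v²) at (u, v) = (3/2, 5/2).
H = 2288*sqrt(707)/499849

With E = 36*u^2 + 1, F = 60*u*v, G = 100*v^2 + 1, L = 6/sqrt(36*u^2 + 100*v^2 + 1), M = 0, N = 10/sqrt(36*u^2 + 100*v^2 + 1), assemble
  H = (EN − 2FM + GL) / (2(EG − F²)) = 4*(45*u^2 + 75*v^2 + 2)/(36*u^2 + 100*v^2 + 1)^(3/2).
At (u, v) = (3/2, 5/2): H = 2288*sqrt(707)/499849.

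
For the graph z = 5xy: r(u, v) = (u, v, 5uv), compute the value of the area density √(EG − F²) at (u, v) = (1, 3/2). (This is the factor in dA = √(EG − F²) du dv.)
√(EG − F²)|_{(1, 3/2)} = sqrt(329)/2

E = 25*v^2 + 1, F = 25*u*v, G = 25*u^2 + 1, so EG − F² = 25*u^2 + 25*v^2 + 1. Taking the positive square root: √(EG − F²) = sqrt(25*u^2 + 25*v^2 + 1). At (u, v) = (1, 3/2): sqrt(329)/2.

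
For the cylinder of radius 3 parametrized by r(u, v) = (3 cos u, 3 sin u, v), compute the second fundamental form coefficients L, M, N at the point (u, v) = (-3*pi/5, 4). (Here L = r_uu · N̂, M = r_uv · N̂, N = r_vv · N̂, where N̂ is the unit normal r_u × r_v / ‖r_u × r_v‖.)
L = -3;  M = 0;  N = 0

Compute the unit normal N̂(u, v) = (cos(u), sin(u), 0), and the second partials r_uu, r_uv, r_vv. Take dot products:
  L(u, v) = r_uu · N̂ = -3,
  M(u, v) = r_uv · N̂ = 0,
  N(u, v) = r_vv · N̂ = 0.
Evaluating at (u, v) = (-3*pi/5, 4):
  L = -3, M = 0, N = 0.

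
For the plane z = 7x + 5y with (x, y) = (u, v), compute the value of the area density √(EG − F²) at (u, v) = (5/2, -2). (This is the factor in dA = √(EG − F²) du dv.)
√(EG − F²)|_{(5/2, -2)} = 5*sqrt(3)

E = 50, F = 35, G = 26, so EG − F² = 75. Taking the positive square root: √(EG − F²) = 5*sqrt(3). At (u, v) = (5/2, -2): 5*sqrt(3).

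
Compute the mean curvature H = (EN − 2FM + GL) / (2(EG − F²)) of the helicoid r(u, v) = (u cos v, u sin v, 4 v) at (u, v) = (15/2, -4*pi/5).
H = 0

With E = 1, F = 0, G = u^2 + 16, L = 0, M = -4/sqrt(u^2 + 16), N = 0, assemble
  H = (EN − 2FM + GL) / (2(EG − F²)) = 0.
At (u, v) = (15/2, -4*pi/5): H = 0.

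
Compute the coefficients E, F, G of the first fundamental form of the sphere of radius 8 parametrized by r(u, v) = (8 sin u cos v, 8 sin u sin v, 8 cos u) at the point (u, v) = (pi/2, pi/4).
E = 64;  F = 0;  G = 64

Partials: r_u = (8*cos(u)*cos(v), 8*sin(v)*cos(u), -8*sin(u)), r_v = (-8*sin(u)*sin(v), 8*sin(u)*cos(v), 0). As functions of (u, v):
  E = r_u · r_u = 64,
  F = r_u · r_v = 0,
  G = r_v · r_v = 64*sin(u)^2.
Evaluating at (u, v) = (pi/2, pi/4): E = 64, F = 0, G = 64.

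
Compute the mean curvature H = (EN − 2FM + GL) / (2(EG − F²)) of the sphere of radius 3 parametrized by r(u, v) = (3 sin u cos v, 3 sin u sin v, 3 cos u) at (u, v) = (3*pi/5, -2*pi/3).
H = -1/3

With E = 9, F = 0, G = 9*sin(u)^2, L = -3*sin(u)/Abs(sin(u)), M = 0, N = -3*sin(u)^3/Abs(sin(u)), assemble
  H = (EN − 2FM + GL) / (2(EG − F²)) = -sin(u)/(3*Abs(sin(u))).
At (u, v) = (3*pi/5, -2*pi/3): H = -1/3.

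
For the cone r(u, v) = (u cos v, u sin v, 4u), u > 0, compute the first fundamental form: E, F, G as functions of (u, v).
E = 17;  F = 0;  G = u^2

Compute partials: r_u = (cos(v), sin(v), 4), r_v = (-u*sin(v), u*cos(v), 0). Then
  E = r_u · r_u = 17,
  F = r_u · r_v = 0,
  G = r_v · r_v = u^2.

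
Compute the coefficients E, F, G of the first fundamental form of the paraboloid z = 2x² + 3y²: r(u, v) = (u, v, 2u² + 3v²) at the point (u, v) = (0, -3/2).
E = 1;  F = 0;  G = 82

Partials: r_u = (1, 0, 4*u), r_v = (0, 1, 6*v). As functions of (u, v):
  E = r_u · r_u = 16*u^2 + 1,
  F = r_u · r_v = 24*u*v,
  G = r_v · r_v = 36*v^2 + 1.
Evaluating at (u, v) = (0, -3/2): E = 1, F = 0, G = 82.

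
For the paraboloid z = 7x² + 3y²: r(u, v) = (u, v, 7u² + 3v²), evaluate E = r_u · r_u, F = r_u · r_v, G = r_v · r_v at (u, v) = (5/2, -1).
E = 1226;  F = -210;  G = 37

Partials: r_u = (1, 0, 14*u), r_v = (0, 1, 6*v). As functions of (u, v):
  E = r_u · r_u = 196*u^2 + 1,
  F = r_u · r_v = 84*u*v,
  G = r_v · r_v = 36*v^2 + 1.
Evaluating at (u, v) = (5/2, -1): E = 1226, F = -210, G = 37.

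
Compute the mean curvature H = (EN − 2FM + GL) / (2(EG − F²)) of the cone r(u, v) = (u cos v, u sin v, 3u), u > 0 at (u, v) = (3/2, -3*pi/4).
H = sqrt(10)/10

With E = 10, F = 0, G = u^2, L = 0, M = 0, N = 3*sqrt(10)*u^2/(10*Abs(u)), assemble
  H = (EN − 2FM + GL) / (2(EG − F²)) = 3*sqrt(10)/(20*Abs(u)).
At (u, v) = (3/2, -3*pi/4): H = sqrt(10)/10.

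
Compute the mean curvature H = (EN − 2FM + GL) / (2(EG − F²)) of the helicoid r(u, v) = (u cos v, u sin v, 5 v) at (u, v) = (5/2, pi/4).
H = 0

With E = 1, F = 0, G = u^2 + 25, L = 0, M = -5/sqrt(u^2 + 25), N = 0, assemble
  H = (EN − 2FM + GL) / (2(EG − F²)) = 0.
At (u, v) = (5/2, pi/4): H = 0.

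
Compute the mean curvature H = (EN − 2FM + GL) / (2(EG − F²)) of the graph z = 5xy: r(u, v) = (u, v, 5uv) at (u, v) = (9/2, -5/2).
H = 5625*sqrt(2654)/3521858

With E = 25*v^2 + 1, F = 25*u*v, G = 25*u^2 + 1, L = 0, M = 5/sqrt(25*u^2 + 25*v^2 + 1), N = 0, assemble
  H = (EN − 2FM + GL) / (2(EG − F²)) = -125*u*v/(25*u^2 + 25*v^2 + 1)^(3/2).
At (u, v) = (9/2, -5/2): H = 5625*sqrt(2654)/3521858.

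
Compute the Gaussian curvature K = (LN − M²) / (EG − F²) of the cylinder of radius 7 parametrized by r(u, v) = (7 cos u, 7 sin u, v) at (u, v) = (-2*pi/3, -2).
K = 0

Coefficients of the first fundamental form: E = 49, F = 0, G = 1.
Coefficients of the second fundamental form: L = -7, M = 0, N = 0.
Assemble K = (LN − M²)/(EG − F²) = 0. At (u, v) = (-2*pi/3, -2): K = 0.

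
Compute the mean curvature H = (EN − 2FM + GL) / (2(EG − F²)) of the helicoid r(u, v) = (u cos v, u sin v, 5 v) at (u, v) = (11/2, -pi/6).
H = 0

With E = 1, F = 0, G = u^2 + 25, L = 0, M = -5/sqrt(u^2 + 25), N = 0, assemble
  H = (EN − 2FM + GL) / (2(EG − F²)) = 0.
At (u, v) = (11/2, -pi/6): H = 0.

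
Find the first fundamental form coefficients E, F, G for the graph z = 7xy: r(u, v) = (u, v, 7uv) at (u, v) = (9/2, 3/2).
E = 445/4;  F = 1323/4;  G = 3973/4

Partials: r_u = (1, 0, 7*v), r_v = (0, 1, 7*u). As functions of (u, v):
  E = r_u · r_u = 49*v^2 + 1,
  F = r_u · r_v = 49*u*v,
  G = r_v · r_v = 49*u^2 + 1.
Evaluating at (u, v) = (9/2, 3/2): E = 445/4, F = 1323/4, G = 3973/4.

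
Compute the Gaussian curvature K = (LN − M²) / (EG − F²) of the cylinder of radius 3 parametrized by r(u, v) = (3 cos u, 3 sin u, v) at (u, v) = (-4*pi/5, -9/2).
K = 0

Coefficients of the first fundamental form: E = 9, F = 0, G = 1.
Coefficients of the second fundamental form: L = -3, M = 0, N = 0.
Assemble K = (LN − M²)/(EG − F²) = 0. At (u, v) = (-4*pi/5, -9/2): K = 0.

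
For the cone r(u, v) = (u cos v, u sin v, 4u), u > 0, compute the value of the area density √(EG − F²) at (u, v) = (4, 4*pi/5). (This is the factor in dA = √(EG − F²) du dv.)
√(EG − F²)|_{(4, 4*pi/5)} = 4*sqrt(17)

E = 17, F = 0, G = u^2, so EG − F² = 17*u^2. Taking the positive square root: √(EG − F²) = sqrt(17)*Abs(u). At (u, v) = (4, 4*pi/5): 4*sqrt(17).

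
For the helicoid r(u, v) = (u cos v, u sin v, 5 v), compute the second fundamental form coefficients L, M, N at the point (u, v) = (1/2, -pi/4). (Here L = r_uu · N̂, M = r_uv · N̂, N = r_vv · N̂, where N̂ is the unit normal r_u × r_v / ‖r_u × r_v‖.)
L = 0;  M = -10*sqrt(101)/101;  N = 0

Compute the unit normal N̂(u, v) = (5*sin(v)/sqrt(u^2 + 25), -5*cos(v)/sqrt(u^2 + 25), u/sqrt(u^2 + 25)), and the second partials r_uu, r_uv, r_vv. Take dot products:
  L(u, v) = r_uu · N̂ = 0,
  M(u, v) = r_uv · N̂ = -5/sqrt(u^2 + 25),
  N(u, v) = r_vv · N̂ = 0.
Evaluating at (u, v) = (1/2, -pi/4):
  L = 0, M = -10*sqrt(101)/101, N = 0.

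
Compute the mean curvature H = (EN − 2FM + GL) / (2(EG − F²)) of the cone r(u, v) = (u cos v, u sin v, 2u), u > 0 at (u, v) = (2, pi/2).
H = sqrt(5)/10

With E = 5, F = 0, G = u^2, L = 0, M = 0, N = 2*sqrt(5)*u^2/(5*Abs(u)), assemble
  H = (EN − 2FM + GL) / (2(EG − F²)) = sqrt(5)/(5*Abs(u)).
At (u, v) = (2, pi/2): H = sqrt(5)/10.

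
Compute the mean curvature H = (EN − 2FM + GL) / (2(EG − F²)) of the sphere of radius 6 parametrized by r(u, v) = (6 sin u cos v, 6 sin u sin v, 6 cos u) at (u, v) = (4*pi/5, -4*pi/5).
H = -1/6

With E = 36, F = 0, G = 36*sin(u)^2, L = -6*sin(u)/Abs(sin(u)), M = 0, N = -6*sin(u)^3/Abs(sin(u)), assemble
  H = (EN − 2FM + GL) / (2(EG − F²)) = -sin(u)/(6*Abs(sin(u))).
At (u, v) = (4*pi/5, -4*pi/5): H = -1/6.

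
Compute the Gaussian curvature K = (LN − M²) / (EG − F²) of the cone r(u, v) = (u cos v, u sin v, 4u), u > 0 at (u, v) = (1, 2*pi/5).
K = 0

Coefficients of the first fundamental form: E = 17, F = 0, G = u^2.
Coefficients of the second fundamental form: L = 0, M = 0, N = 4*sqrt(17)*u^2/(17*Abs(u)).
Assemble K = (LN − M²)/(EG − F²) = 0. At (u, v) = (1, 2*pi/5): K = 0.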